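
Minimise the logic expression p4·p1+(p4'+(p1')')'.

p4·p1+(p4'+(p1')')'
= p4·p1+p4·p1'   (De Morgan)
= p4   (distribution)

p4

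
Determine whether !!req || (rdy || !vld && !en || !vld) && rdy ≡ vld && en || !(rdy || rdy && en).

No

E1: !!req || (rdy || !vld && !en || !vld) && rdy
    = !!req || (rdy || !vld) && rdy
    = !!req || rdy
    = req || rdy
E2: vld && en || !(rdy || rdy && en)
    = vld && en || !rdy
These differ: at en=0, rdy=0, req=0, vld=0, E1 = 0 but E2 = 1.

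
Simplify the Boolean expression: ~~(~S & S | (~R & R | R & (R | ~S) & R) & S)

R & S

~~(~S & S | (~R & R | R & (R | ~S) & R) & S)
= ~~((~R & R | R & (R | ~S) & R) & S)   — complement / identity
= ~~((~R & R | R & R) & S)   — absorption
= ~~(R & S)   — distribution
= R & S   — double negation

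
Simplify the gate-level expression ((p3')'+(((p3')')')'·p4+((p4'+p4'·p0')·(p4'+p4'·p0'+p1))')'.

((p3')'+(((p3')')')'·p4+((p4'+p4'·p0')·(p4'+p4'·p0'+p1))')'
= ((p3')'+(p3')'·p4+((p4'+p4'·p0')·(p4'+p4'·p0'+p1))')'   (double negation)
= ((p3')'+((p4'+p4'·p0')·(p4'+p4'·p0'+p1))')'   (absorption)
= ((p3')'+(p4'+p4'·p0')')'   (absorption)
= ((p3')'+(p4')')'   (absorption)
= p3'·p4'   (De Morgan)

p3'·p4'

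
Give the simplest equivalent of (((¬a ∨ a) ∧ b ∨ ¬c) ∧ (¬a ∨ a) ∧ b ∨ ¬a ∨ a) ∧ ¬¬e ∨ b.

e ∨ b

(((¬a ∨ a) ∧ b ∨ ¬c) ∧ (¬a ∨ a) ∧ b ∨ ¬a ∨ a) ∧ ¬¬e ∨ b
= ((¬a ∨ a) ∧ b ∨ ¬a ∨ a) ∧ ¬¬e ∨ b   — absorption
= (¬a ∨ a) ∧ ¬¬e ∨ b   — absorption
= ¬¬e ∨ b   — complement / identity
= e ∨ b   — double negation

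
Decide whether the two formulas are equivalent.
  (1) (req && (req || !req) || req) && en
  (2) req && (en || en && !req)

E1: (req && (req || !req) || req) && en
    = (req || req) && en   [complement / identity]
    = req && en   [idempotence]
E2: req && (en || en && !req)
    = req && en   [absorption]
Both reduce to req && en, so they are equivalent.

Yes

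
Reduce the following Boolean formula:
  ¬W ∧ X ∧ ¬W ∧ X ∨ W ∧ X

¬W ∧ X ∧ ¬W ∧ X ∨ W ∧ X
= ¬W ∧ X ∨ W ∧ X
= X

X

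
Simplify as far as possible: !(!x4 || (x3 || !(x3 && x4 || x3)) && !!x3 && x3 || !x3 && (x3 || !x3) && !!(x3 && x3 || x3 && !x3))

!(!x4 || (x3 || !(x3 && x4 || x3)) && !!x3 && x3 || !x3 && (x3 || !x3) && !!(x3 && x3 || x3 && !x3))
= !(!x4 || (x3 || !(x3 && x4 || x3)) && !!x3 && x3 || !x3 && (x3 || !x3) && !!x3)   — distribution
= !(!x4 || (x3 || !x3) && !!x3 && x3 || !x3 && (x3 || !x3) && !!x3)   — absorption
= !(!x4 || (x3 || !x3) && !!x3)   — distribution
= !(!x4 || !!x3)   — complement / identity
= x4 && !x3   — De Morgan

x4 && !x3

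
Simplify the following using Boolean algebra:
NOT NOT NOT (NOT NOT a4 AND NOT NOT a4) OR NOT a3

NOT a4 OR NOT a3

NOT NOT NOT (NOT NOT a4 AND NOT NOT a4) OR NOT a3
= NOT NOT NOT NOT NOT a4 OR NOT a3   — idempotence
= NOT NOT NOT a4 OR NOT a3   — double negation
= NOT a4 OR NOT a3   — double negation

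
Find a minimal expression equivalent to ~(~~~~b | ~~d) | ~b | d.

~(~~~~b | ~~d) | ~b | d
= ~(~~b | ~~d) | ~b | d
= ~b & ~d | ~b | d
= ~b | d

~b | d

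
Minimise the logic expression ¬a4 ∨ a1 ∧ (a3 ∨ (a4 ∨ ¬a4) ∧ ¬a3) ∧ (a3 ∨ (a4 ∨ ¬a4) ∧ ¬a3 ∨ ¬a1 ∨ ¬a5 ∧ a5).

¬a4 ∨ a1

¬a4 ∨ a1 ∧ (a3 ∨ (a4 ∨ ¬a4) ∧ ¬a3) ∧ (a3 ∨ (a4 ∨ ¬a4) ∧ ¬a3 ∨ ¬a1 ∨ ¬a5 ∧ a5)
= ¬a4 ∨ a1 ∧ (a3 ∨ (a4 ∨ ¬a4) ∧ ¬a3) ∧ (a3 ∨ (a4 ∨ ¬a4) ∧ ¬a3 ∨ ¬a1)
= ¬a4 ∨ a1 ∧ (a3 ∨ (a4 ∨ ¬a4) ∧ ¬a3)
= ¬a4 ∨ a1 ∧ (a3 ∨ ¬a3)
= ¬a4 ∨ a1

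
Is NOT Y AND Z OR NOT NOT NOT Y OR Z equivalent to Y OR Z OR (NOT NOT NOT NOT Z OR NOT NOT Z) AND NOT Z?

E1: NOT Y AND Z OR NOT NOT NOT Y OR Z
    = NOT Y AND Z OR NOT Y OR Z   (double negation)
    = NOT Y OR Z   (absorption)
E2: Y OR Z OR (NOT NOT NOT NOT Z OR NOT NOT Z) AND NOT Z
    = Y OR Z OR (NOT NOT Z OR NOT NOT Z) AND NOT Z   (double negation)
    = Y OR Z OR NOT NOT Z AND NOT Z   (idempotence)
    = Y OR Z OR Z AND NOT Z   (double negation)
    = Y OR Z   (complement / identity)
These differ: at Y=1, Z=0, E1 = 0 but E2 = 1.

No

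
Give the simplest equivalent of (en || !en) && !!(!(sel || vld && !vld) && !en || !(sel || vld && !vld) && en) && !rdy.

(en || !en) && !!(!(sel || vld && !vld) && !en || !(sel || vld && !vld) && en) && !rdy
= (en || !en) && !!!(sel || vld && !vld) && !rdy   — distribution
= (en || !en) && !!!sel && !rdy   — complement / identity
= !!!sel && !rdy   — complement / identity
= !sel && !rdy   — double negation

!sel && !rdy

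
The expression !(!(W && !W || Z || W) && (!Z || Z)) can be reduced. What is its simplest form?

!(!(W && !W || Z || W) && (!Z || Z))
= !!(W && !W || Z || W)   [complement / identity]
= !!(Z || W)   [complement / identity]
= Z || W   [double negation]

Z || W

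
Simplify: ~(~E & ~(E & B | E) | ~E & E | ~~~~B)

E & ~B

~(~E & ~(E & B | E) | ~E & E | ~~~~B)
= ~(~E & ~E | ~E & E | ~~~~B)   — absorption
= ~(~E | ~~~~B)   — distribution
= ~(~E | ~~B)   — double negation
= E & ~B   — De Morgan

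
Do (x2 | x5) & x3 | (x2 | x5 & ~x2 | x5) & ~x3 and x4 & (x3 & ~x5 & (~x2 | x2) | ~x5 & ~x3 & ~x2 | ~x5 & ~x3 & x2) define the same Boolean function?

E1: (x2 | x5) & x3 | (x2 | x5 & ~x2 | x5) & ~x3
    = (x2 | x5) & x3 | (x2 | x5) & ~x3   (absorption)
    = x2 | x5   (distribution)
E2: x4 & (x3 & ~x5 & (~x2 | x2) | ~x5 & ~x3 & ~x2 | ~x5 & ~x3 & x2)
    = x4 & (x3 & ~x5 | ~x5 & ~x3 & ~x2 | ~x5 & ~x3 & x2)   (complement / identity)
    = x4 & (x3 & ~x5 | ~x5 & ~x3)   (distribution)
    = x4 & ~x5   (distribution)
These differ: at x2=1, x3=1, x4=0, x5=1, E1 = 1 but E2 = 0.

No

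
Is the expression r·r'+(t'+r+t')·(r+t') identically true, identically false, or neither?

r·r'+(t'+r+t')·(r+t')
= r·r'+t'+(r+t')·r
= t'+(r+t')·r
= t'+r
This depends on r, t, so it is not a constant.

neither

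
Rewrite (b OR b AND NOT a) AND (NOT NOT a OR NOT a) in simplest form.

b

(b OR b AND NOT a) AND (NOT NOT a OR NOT a)
= (b OR b AND NOT a) AND (a OR NOT a)   — double negation
= b OR b AND NOT a   — complement / identity
= b   — absorption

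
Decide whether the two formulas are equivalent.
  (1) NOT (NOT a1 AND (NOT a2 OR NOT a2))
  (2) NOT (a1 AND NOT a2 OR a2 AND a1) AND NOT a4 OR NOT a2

E1: NOT (NOT a1 AND (NOT a2 OR NOT a2))
    = NOT (NOT a1 AND NOT a2)   — idempotence
    = a1 OR a2   — De Morgan
E2: NOT (a1 AND NOT a2 OR a2 AND a1) AND NOT a4 OR NOT a2
    = NOT a1 AND NOT a4 OR NOT a2   — distribution
These differ: at a1=0, a2=0, a4=1, E1 = 0 but E2 = 1.

No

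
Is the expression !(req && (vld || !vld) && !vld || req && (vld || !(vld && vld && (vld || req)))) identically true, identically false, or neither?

neither

!(req && (vld || !vld) && !vld || req && (vld || !(vld && vld && (vld || req))))
= !(req && (vld || !vld) && !vld || req && (vld || !(vld && vld)))   (absorption)
= !(req && (vld || !vld) && !vld || req && (vld || !vld))   (idempotence)
= !(req && (vld || !vld))   (absorption)
= !req   (complement / identity)
This depends on req, so it is not a constant.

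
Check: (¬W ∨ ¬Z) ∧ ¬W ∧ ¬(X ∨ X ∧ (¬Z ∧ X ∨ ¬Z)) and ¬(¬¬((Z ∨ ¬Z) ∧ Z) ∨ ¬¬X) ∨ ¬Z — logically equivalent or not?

No

E1: (¬W ∨ ¬Z) ∧ ¬W ∧ ¬(X ∨ X ∧ (¬Z ∧ X ∨ ¬Z))
    = ¬W ∧ ¬(X ∨ X ∧ (¬Z ∧ X ∨ ¬Z))   [absorption]
    = ¬W ∧ ¬(X ∨ X ∧ ¬Z)   [absorption]
    = ¬W ∧ ¬X   [absorption]
E2: ¬(¬¬((Z ∨ ¬Z) ∧ Z) ∨ ¬¬X) ∨ ¬Z
    = ¬((Z ∨ ¬Z) ∧ Z) ∧ ¬X ∨ ¬Z   [De Morgan]
    = ¬Z ∧ ¬X ∨ ¬Z   [complement / identity]
    = ¬Z   [absorption]
These differ: at W=1, X=0, Z=0, E1 = 0 but E2 = 1.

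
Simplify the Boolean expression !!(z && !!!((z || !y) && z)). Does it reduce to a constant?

!!(z && !!!((z || !y) && z))
= z && !!!((z || !y) && z)   (double negation)
= z && !!!z   (absorption)
= z && !z   (double negation)
= false   (complement)

false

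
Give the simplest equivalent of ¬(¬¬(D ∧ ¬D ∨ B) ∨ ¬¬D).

¬(¬¬(D ∧ ¬D ∨ B) ∨ ¬¬D)
= ¬(¬¬B ∨ ¬¬D)   [complement / identity]
= ¬B ∧ ¬D   [De Morgan]

¬B ∧ ¬D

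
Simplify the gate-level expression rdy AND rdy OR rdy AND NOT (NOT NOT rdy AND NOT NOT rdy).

rdy AND rdy OR rdy AND NOT (NOT NOT rdy AND NOT NOT rdy)
= rdy AND rdy OR rdy AND (NOT rdy OR NOT rdy)   (De Morgan)
= rdy AND rdy OR rdy AND NOT rdy   (idempotence)
= rdy   (distribution)

rdy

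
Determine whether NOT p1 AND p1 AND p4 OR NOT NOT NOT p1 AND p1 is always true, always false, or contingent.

always false

NOT p1 AND p1 AND p4 OR NOT NOT NOT p1 AND p1
= NOT p1 AND p1 AND p4 OR NOT p1 AND p1   (double negation)
= NOT p1 AND p1   (absorption)
= FALSE   (complement)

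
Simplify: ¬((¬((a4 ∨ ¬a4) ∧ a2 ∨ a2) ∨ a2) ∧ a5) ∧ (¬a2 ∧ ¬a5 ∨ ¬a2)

¬((¬((a4 ∨ ¬a4) ∧ a2 ∨ a2) ∨ a2) ∧ a5) ∧ (¬a2 ∧ ¬a5 ∨ ¬a2)
= ¬((¬((a4 ∨ ¬a4) ∧ a2 ∨ a2) ∨ a2) ∧ a5) ∧ ¬a2   — absorption
= ¬((¬(a2 ∨ a2) ∨ a2) ∧ a5) ∧ ¬a2   — complement / identity
= ¬((¬a2 ∨ a2) ∧ a5) ∧ ¬a2   — idempotence
= ¬a5 ∧ ¬a2   — complement / identity

¬a5 ∧ ¬a2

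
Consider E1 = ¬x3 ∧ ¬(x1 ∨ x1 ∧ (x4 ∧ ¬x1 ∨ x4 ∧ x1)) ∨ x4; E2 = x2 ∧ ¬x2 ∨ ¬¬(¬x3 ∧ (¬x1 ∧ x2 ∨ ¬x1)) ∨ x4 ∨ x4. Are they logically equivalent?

E1: ¬x3 ∧ ¬(x1 ∨ x1 ∧ (x4 ∧ ¬x1 ∨ x4 ∧ x1)) ∨ x4
    = ¬x3 ∧ ¬(x1 ∨ x1 ∧ x4) ∨ x4   (distribution)
    = ¬x3 ∧ ¬x1 ∨ x4   (absorption)
E2: x2 ∧ ¬x2 ∨ ¬¬(¬x3 ∧ (¬x1 ∧ x2 ∨ ¬x1)) ∨ x4 ∨ x4
    = ¬¬(¬x3 ∧ (¬x1 ∧ x2 ∨ ¬x1)) ∨ x4 ∨ x4   (complement / identity)
    = ¬¬(¬x3 ∧ (¬x1 ∧ x2 ∨ ¬x1)) ∨ x4   (idempotence)
    = ¬x3 ∧ (¬x1 ∧ x2 ∨ ¬x1) ∨ x4   (double negation)
    = ¬x3 ∧ ¬x1 ∨ x4   (absorption)
Both reduce to ¬x3 ∧ ¬x1 ∨ x4, so they are equivalent.

Yes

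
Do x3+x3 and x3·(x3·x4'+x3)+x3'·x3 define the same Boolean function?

Yes

E1: x3+x3
    = x3   [idempotence]
E2: x3·(x3·x4'+x3)+x3'·x3
    = x3·x3+x3'·x3   [absorption]
    = x3   [distribution]
Both reduce to x3, so they are equivalent.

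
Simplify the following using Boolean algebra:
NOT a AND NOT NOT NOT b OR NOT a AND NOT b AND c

NOT a AND NOT b

NOT a AND NOT NOT NOT b OR NOT a AND NOT b AND c
= NOT a AND NOT b OR NOT a AND NOT b AND c   — double negation
= NOT a AND NOT b   — absorption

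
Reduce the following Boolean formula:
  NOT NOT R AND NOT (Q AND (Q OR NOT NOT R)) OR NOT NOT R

NOT NOT R AND NOT (Q AND (Q OR NOT NOT R)) OR NOT NOT R
= NOT NOT R AND NOT (Q AND (Q OR R)) OR NOT NOT R
= NOT NOT R AND NOT Q OR NOT NOT R
= NOT NOT R
= R

R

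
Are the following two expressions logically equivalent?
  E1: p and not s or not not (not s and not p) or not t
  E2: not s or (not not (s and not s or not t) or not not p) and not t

Yes

E1: p and not s or not not (not s and not p) or not t
    = p and not s or not s and not p or not t   — double negation
    = not s or not t   — distribution
E2: not s or (not not (s and not s or not t) or not not p) and not t
    = not s or (not not not t or not not p) and not t   — complement / identity
    = not s or (not not not t or p) and not t   — double negation
    = not s or (not t or p) and not t   — double negation
    = not s or not t   — absorption
Both reduce to not s or not t, so they are equivalent.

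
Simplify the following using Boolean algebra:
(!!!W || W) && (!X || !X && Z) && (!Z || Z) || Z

!X || Z

(!!!W || W) && (!X || !X && Z) && (!Z || Z) || Z
= (!!!W || W) && (!X || !X && Z) || Z   — complement / identity
= (!!!W || W) && !X || Z   — absorption
= (!W || W) && !X || Z   — double negation
= !X || Z   — complement / identity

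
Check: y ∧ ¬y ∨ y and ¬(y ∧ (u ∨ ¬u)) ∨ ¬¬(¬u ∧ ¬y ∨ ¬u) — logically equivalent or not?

E1: y ∧ ¬y ∨ y
    = y   (complement / identity)
E2: ¬(y ∧ (u ∨ ¬u)) ∨ ¬¬(¬u ∧ ¬y ∨ ¬u)
    = ¬y ∨ ¬¬(¬u ∧ ¬y ∨ ¬u)   (complement / identity)
    = ¬y ∨ ¬¬¬u   (absorption)
    = ¬y ∨ ¬u   (double negation)
These differ: at u=1, y=0, E1 = 0 but E2 = 1.

No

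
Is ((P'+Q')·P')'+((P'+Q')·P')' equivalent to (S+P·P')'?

No

E1: ((P'+Q')·P')'+((P'+Q')·P')'
    = ((P'+Q')·P')'
    = (P')'
    = P
E2: (S+P·P')'
    = S'
These differ: at P=0, Q=0, S=0, E1 = 0 but E2 = 1.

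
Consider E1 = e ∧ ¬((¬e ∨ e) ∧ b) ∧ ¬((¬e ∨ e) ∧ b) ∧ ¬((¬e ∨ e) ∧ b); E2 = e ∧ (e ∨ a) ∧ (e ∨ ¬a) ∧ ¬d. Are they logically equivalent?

No

E1: e ∧ ¬((¬e ∨ e) ∧ b) ∧ ¬((¬e ∨ e) ∧ b) ∧ ¬((¬e ∨ e) ∧ b)
    = e ∧ ¬((¬e ∨ e) ∧ b) ∧ ¬((¬e ∨ e) ∧ b)   — idempotence
    = e ∧ ¬((¬e ∨ e) ∧ b)   — idempotence
    = e ∧ ¬b   — complement / identity
E2: e ∧ (e ∨ a) ∧ (e ∨ ¬a) ∧ ¬d
    = e ∧ (e ∨ ¬a) ∧ ¬d   — absorption
    = e ∧ ¬d   — absorption
These differ: at a=0, b=0, d=1, e=1, E1 = 1 but E2 = 0.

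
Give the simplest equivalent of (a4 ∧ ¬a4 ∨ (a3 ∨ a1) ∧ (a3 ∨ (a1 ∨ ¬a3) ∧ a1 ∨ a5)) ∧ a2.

(a3 ∨ a1) ∧ a2

(a4 ∧ ¬a4 ∨ (a3 ∨ a1) ∧ (a3 ∨ (a1 ∨ ¬a3) ∧ a1 ∨ a5)) ∧ a2
= (a4 ∧ ¬a4 ∨ (a3 ∨ a1) ∧ (a3 ∨ a1 ∨ a5)) ∧ a2   [absorption]
= (a3 ∨ a1) ∧ (a3 ∨ a1 ∨ a5) ∧ a2   [complement / identity]
= (a3 ∨ a1) ∧ a2   [absorption]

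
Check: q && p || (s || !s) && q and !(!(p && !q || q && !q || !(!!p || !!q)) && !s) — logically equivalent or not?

E1: q && p || (s || !s) && q
    = q && p || q   [complement / identity]
    = q   [absorption]
E2: !(!(p && !q || q && !q || !(!!p || !!q)) && !s)
    = !(!(p && !q || q && !q || !p && !q) && !s)   [De Morgan]
    = !(!(p && !q || !p && !q) && !s)   [complement / identity]
    = !(!!q && !s)   [distribution]
    = !q || s   [De Morgan]
These differ: at p=0, q=0, s=0, E1 = 0 but E2 = 1.

No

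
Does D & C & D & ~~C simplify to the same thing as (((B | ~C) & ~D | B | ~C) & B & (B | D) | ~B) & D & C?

Yes

E1: D & C & D & ~~C
    = D & C & D & C   [double negation]
    = D & C   [idempotence]
E2: (((B | ~C) & ~D | B | ~C) & B & (B | D) | ~B) & D & C
    = ((B | ~C) & B & (B | D) | ~B) & D & C   [absorption]
    = ((B | ~C) & B | ~B) & D & C   [absorption]
    = (B | ~B) & D & C   [absorption]
    = D & C   [complement / identity]
Both reduce to D & C, so they are equivalent.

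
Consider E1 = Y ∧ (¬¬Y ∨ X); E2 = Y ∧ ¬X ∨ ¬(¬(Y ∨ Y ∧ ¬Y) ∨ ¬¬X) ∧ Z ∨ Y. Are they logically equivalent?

Yes

E1: Y ∧ (¬¬Y ∨ X)
    = Y ∧ (Y ∨ X)   (double negation)
    = Y   (absorption)
E2: Y ∧ ¬X ∨ ¬(¬(Y ∨ Y ∧ ¬Y) ∨ ¬¬X) ∧ Z ∨ Y
    = Y ∧ ¬X ∨ (Y ∨ Y ∧ ¬Y) ∧ ¬X ∧ Z ∨ Y   (De Morgan)
    = Y ∧ ¬X ∨ Y ∧ ¬X ∧ Z ∨ Y   (complement / identity)
    = Y ∧ ¬X ∨ Y   (absorption)
    = Y   (absorption)
Both reduce to Y, so they are equivalent.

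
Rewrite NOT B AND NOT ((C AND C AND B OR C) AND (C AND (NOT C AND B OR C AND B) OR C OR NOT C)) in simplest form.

NOT B AND NOT ((C AND C AND B OR C) AND (C AND (NOT C AND B OR C AND B) OR C OR NOT C))
= NOT B AND NOT ((C AND C AND B OR C) AND (C AND B OR C OR NOT C))   (distribution)
= NOT B AND NOT ((C AND B OR C) AND (C AND B OR C OR NOT C))   (idempotence)
= NOT B AND NOT (C AND B OR C)   (absorption)
= NOT B AND NOT C   (absorption)

NOT B AND NOT C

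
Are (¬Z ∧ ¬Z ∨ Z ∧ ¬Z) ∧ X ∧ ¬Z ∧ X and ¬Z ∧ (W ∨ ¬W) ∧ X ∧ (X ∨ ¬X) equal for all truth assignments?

E1: (¬Z ∧ ¬Z ∨ Z ∧ ¬Z) ∧ X ∧ ¬Z ∧ X
    = ¬Z ∧ X ∧ ¬Z ∧ X
    = ¬Z ∧ X
E2: ¬Z ∧ (W ∨ ¬W) ∧ X ∧ (X ∨ ¬X)
    = ¬Z ∧ (W ∨ ¬W) ∧ X
    = ¬Z ∧ X
Both reduce to ¬Z ∧ X, so they are equivalent.

Yes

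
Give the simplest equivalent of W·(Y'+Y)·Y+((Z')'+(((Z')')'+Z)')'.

W·Y+Z'

W·(Y'+Y)·Y+((Z')'+(((Z')')'+Z)')'
= W·(Y'+Y)·Y+Z'·(((Z')')'+Z)   (De Morgan)
= W·Y+Z'·(((Z')')'+Z)   (complement / identity)
= W·Y+Z'·(Z'+Z)   (double negation)
= W·Y+Z'   (complement / identity)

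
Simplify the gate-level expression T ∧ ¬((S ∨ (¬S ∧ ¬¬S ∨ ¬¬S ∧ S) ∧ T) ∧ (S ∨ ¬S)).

T ∧ ¬S

T ∧ ¬((S ∨ (¬S ∧ ¬¬S ∨ ¬¬S ∧ S) ∧ T) ∧ (S ∨ ¬S))
= T ∧ ¬(S ∨ (¬S ∧ ¬¬S ∨ ¬¬S ∧ S) ∧ T)   (complement / identity)
= T ∧ ¬(S ∨ ¬¬S ∧ T)   (distribution)
= T ∧ ¬(S ∨ S ∧ T)   (double negation)
= T ∧ ¬S   (absorption)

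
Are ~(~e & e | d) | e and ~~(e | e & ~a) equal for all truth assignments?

No

E1: ~(~e & e | d) | e
    = ~d | e   (complement / identity)
E2: ~~(e | e & ~a)
    = ~~e   (absorption)
    = e   (double negation)
These differ: at a=1, d=0, e=0, E1 = 1 but E2 = 0.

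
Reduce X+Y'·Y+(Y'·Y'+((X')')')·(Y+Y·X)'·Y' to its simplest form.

X+Y'

X+Y'·Y+(Y'·Y'+((X')')')·(Y+Y·X)'·Y'
= X+Y'·Y+(Y'·Y'+X')·(Y+Y·X)'·Y'   [double negation]
= X+Y'·Y+(Y'·Y'+X')·Y'·Y'   [absorption]
= X+Y'·Y+Y'·Y'   [absorption]
= X+Y'   [distribution]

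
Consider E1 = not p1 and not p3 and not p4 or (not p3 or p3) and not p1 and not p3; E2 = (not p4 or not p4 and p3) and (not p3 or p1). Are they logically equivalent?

E1: not p1 and not p3 and not p4 or (not p3 or p3) and not p1 and not p3
    = not p1 and not p3 and not p4 or not p1 and not p3   — complement / identity
    = not p1 and not p3   — absorption
E2: (not p4 or not p4 and p3) and (not p3 or p1)
    = not p4 and (not p3 or p1)   — absorption
These differ: at p1=1, p3=0, p4=0, E1 = 0 but E2 = 1.

No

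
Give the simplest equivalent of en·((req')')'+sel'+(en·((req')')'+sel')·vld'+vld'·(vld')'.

en·((req')')'+sel'+(en·((req')')'+sel')·vld'+vld'·(vld')'
= en·((req')')'+sel'+vld'·(vld')'   — absorption
= en·((req')')'+sel'+vld'·vld   — double negation
= en·req'+sel'+vld'·vld   — double negation
= en·req'+sel'   — complement / identity

en·req'+sel'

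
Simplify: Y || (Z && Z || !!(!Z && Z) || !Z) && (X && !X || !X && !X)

Y || !X

Y || (Z && Z || !!(!Z && Z) || !Z) && (X && !X || !X && !X)
= Y || (Z && Z || !!(!Z && Z) || !Z) && (X && !X || !X)
= Y || (Z && Z || !Z && Z || !Z) && (X && !X || !X)
= Y || (Z && Z || !Z && Z || !Z) && !X
= Y || (Z || !Z) && !X
= Y || !X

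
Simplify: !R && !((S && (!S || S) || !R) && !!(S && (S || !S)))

!R && !((S && (!S || S) || !R) && !!(S && (S || !S)))
= !R && !((S || !R) && !!(S && (S || !S)))   (complement / identity)
= !R && !((S || !R) && S && (S || !S))   (double negation)
= !R && !((S || !R) && S)   (complement / identity)
= !R && !S   (absorption)

!R && !S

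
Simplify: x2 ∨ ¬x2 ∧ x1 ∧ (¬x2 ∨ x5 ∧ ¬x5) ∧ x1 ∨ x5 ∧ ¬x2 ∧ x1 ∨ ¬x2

x2 ∨ ¬x2 ∧ x1 ∧ (¬x2 ∨ x5 ∧ ¬x5) ∧ x1 ∨ x5 ∧ ¬x2 ∧ x1 ∨ ¬x2
= x2 ∨ ((¬x2 ∨ x5 ∧ ¬x5) ∧ x1 ∨ x5) ∧ ¬x2 ∧ x1 ∨ ¬x2
= x2 ∨ (¬x2 ∧ x1 ∨ x5) ∧ ¬x2 ∧ x1 ∨ ¬x2
= x2 ∨ ¬x2 ∧ x1 ∨ ¬x2
= x2 ∨ ¬x2
= True

True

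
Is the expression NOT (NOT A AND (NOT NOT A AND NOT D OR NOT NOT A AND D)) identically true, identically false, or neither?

identically true

NOT (NOT A AND (NOT NOT A AND NOT D OR NOT NOT A AND D))
= NOT (NOT A AND NOT NOT A)   (distribution)
= A OR NOT A   (De Morgan)
= TRUE   (complement)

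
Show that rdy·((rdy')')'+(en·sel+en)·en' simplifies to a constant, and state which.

0

rdy·((rdy')')'+(en·sel+en)·en'
= rdy·((rdy')')'+en·en'   — absorption
= rdy·((rdy')')'   — complement / identity
= rdy·rdy'   — double negation
= 0   — complement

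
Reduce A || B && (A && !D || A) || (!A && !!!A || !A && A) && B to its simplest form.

A || B && (A && !D || A) || (!A && !!!A || !A && A) && B
= A || B && (A && !D || A) || (!A && !A || !A && A) && B   (double negation)
= A || B && A || (!A && !A || !A && A) && B   (absorption)
= A || B && A || !A && B   (distribution)
= A || B   (distribution)

A || B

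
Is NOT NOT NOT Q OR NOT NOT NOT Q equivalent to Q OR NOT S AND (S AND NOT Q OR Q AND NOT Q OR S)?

E1: NOT NOT NOT Q OR NOT NOT NOT Q
    = NOT NOT NOT Q
    = NOT Q
E2: Q OR NOT S AND (S AND NOT Q OR Q AND NOT Q OR S)
    = Q OR NOT S AND (S AND NOT Q OR S)
    = Q OR NOT S AND S
    = Q
These differ: at Q=1, S=0, E1 = 0 but E2 = 1.

No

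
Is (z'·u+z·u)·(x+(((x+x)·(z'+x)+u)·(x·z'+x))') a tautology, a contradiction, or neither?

neither

(z'·u+z·u)·(x+(((x+x)·(z'+x)+u)·(x·z'+x))')
= (z'·u+z·u)·(x+((x·z'+x+u)·(x·z'+x))')   [distribution]
= u·(x+((x·z'+x+u)·(x·z'+x))')   [distribution]
= u·(x+(x·z'+x)')   [absorption]
= u·(x+x')   [absorption]
= u   [complement / identity]
This depends on u, so it is not a constant.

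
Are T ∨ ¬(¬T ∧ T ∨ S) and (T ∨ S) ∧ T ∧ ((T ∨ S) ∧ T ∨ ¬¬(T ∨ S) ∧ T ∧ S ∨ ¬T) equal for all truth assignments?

No

E1: T ∨ ¬(¬T ∧ T ∨ S)
    = T ∨ ¬S   (complement / identity)
E2: (T ∨ S) ∧ T ∧ ((T ∨ S) ∧ T ∨ ¬¬(T ∨ S) ∧ T ∧ S ∨ ¬T)
    = (T ∨ S) ∧ T ∧ ((T ∨ S) ∧ T ∨ (T ∨ S) ∧ T ∧ S ∨ ¬T)   (double negation)
    = (T ∨ S) ∧ T ∧ ((T ∨ S) ∧ T ∨ ¬T)   (absorption)
    = (T ∨ S) ∧ T   (absorption)
    = T   (absorption)
These differ: at S=0, T=0, E1 = 1 but E2 = 0.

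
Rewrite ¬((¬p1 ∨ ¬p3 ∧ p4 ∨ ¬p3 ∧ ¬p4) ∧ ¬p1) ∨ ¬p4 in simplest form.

¬((¬p1 ∨ ¬p3 ∧ p4 ∨ ¬p3 ∧ ¬p4) ∧ ¬p1) ∨ ¬p4
= ¬((¬p1 ∨ ¬p3) ∧ ¬p1) ∨ ¬p4
= ¬¬p1 ∨ ¬p4
= p1 ∨ ¬p4

p1 ∨ ¬p4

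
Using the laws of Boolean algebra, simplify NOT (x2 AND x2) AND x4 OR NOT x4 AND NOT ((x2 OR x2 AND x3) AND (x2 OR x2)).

NOT (x2 AND x2) AND x4 OR NOT x4 AND NOT ((x2 OR x2 AND x3) AND (x2 OR x2))
= NOT (x2 AND x2) AND x4 OR NOT x4 AND NOT (x2 AND (x2 OR x2))   — absorption
= NOT (x2 AND x2) AND x4 OR NOT x4 AND NOT (x2 AND x2)   — idempotence
= NOT (x2 AND x2)   — distribution
= NOT x2   — idempotence

NOT x2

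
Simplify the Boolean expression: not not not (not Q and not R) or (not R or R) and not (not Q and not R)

not not not (not Q and not R) or (not R or R) and not (not Q and not R)
= not (not Q and not R) or (not R or R) and not (not Q and not R)
= not (not Q and not R) or not (not Q and not R)
= not (not Q and not R)
= Q or R

Q or R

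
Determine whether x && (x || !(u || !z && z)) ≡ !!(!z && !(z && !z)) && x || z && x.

E1: x && (x || !(u || !z && z))
    = x && (x || !u)
    = x
E2: !!(!z && !(z && !z)) && x || z && x
    = !(z || z && !z) && x || z && x
    = !z && x || z && x
    = x
Both reduce to x, so they are equivalent.

Yes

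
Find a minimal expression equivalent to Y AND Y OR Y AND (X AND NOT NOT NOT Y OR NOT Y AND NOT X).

Y AND Y OR Y AND (X AND NOT NOT NOT Y OR NOT Y AND NOT X)
= Y AND Y OR Y AND (X AND NOT Y OR NOT Y AND NOT X)   — double negation
= Y AND Y OR Y AND NOT Y   — distribution
= Y   — distribution

Y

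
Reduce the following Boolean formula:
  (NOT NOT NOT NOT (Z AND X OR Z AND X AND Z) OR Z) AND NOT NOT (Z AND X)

(NOT NOT NOT NOT (Z AND X OR Z AND X AND Z) OR Z) AND NOT NOT (Z AND X)
= (NOT NOT NOT NOT (Z AND X) OR Z) AND NOT NOT (Z AND X)
= (NOT NOT (Z AND X) OR Z) AND NOT NOT (Z AND X)
= NOT NOT (Z AND X)
= Z AND X

Z AND X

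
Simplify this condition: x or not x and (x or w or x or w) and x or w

x or w

x or not x and (x or w or x or w) and x or w
= x or not x and (x or w) and x or w   [idempotence]
= x or not x and x or w   [absorption]
= x or w   [complement / identity]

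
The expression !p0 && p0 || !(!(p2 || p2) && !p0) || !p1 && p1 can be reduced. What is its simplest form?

p2 || p0

!p0 && p0 || !(!(p2 || p2) && !p0) || !p1 && p1
= !p0 && p0 || !(!(p2 || p2) && !p0)   (complement / identity)
= !(!(p2 || p2) && !p0)   (complement / identity)
= !(!p2 && !p0)   (idempotence)
= p2 || p0   (De Morgan)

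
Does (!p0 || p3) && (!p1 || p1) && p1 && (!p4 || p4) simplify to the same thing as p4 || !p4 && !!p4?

E1: (!p0 || p3) && (!p1 || p1) && p1 && (!p4 || p4)
    = (!p0 || p3) && (!p1 || p1) && p1   — complement / identity
    = (!p0 || p3) && p1   — complement / identity
E2: p4 || !p4 && !!p4
    = p4 || !p4 && p4   — double negation
    = p4   — complement / identity
These differ: at p0=0, p1=1, p3=0, p4=0, E1 = 1 but E2 = 0.

No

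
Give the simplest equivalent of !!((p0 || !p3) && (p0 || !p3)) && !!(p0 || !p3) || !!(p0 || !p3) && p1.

!!((p0 || !p3) && (p0 || !p3)) && !!(p0 || !p3) || !!(p0 || !p3) && p1
= !!(p0 || !p3) && !!(p0 || !p3) || !!(p0 || !p3) && p1
= !!(p0 || !p3) && (!!(p0 || !p3) || p1)
= !!(p0 || !p3)
= p0 || !p3

p0 || !p3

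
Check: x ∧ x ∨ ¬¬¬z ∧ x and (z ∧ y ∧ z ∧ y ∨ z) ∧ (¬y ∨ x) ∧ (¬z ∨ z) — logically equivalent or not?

E1: x ∧ x ∨ ¬¬¬z ∧ x
    = (x ∨ ¬¬¬z) ∧ x   — distribution
    = (x ∨ ¬z) ∧ x   — double negation
    = x   — absorption
E2: (z ∧ y ∧ z ∧ y ∨ z) ∧ (¬y ∨ x) ∧ (¬z ∨ z)
    = (z ∧ y ∨ z) ∧ (¬y ∨ x) ∧ (¬z ∨ z)   — idempotence
    = z ∧ (¬y ∨ x) ∧ (¬z ∨ z)   — absorption
    = z ∧ (¬y ∨ x)   — complement / identity
These differ: at x=1, y=0, z=0, E1 = 1 but E2 = 0.

No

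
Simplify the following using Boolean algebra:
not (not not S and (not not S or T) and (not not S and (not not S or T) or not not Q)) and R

not S and R

not (not not S and (not not S or T) and (not not S and (not not S or T) or not not Q)) and R
= not (not not S and (not not S or T) and (not not S and (not not S or T) or Q)) and R   — double negation
= not (not not S and (not not S or T)) and R   — absorption
= not not not S and R   — absorption
= not S and R   — double negation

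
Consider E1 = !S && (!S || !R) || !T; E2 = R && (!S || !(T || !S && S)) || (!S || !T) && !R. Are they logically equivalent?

E1: !S && (!S || !R) || !T
    = !S || !T   (absorption)
E2: R && (!S || !(T || !S && S)) || (!S || !T) && !R
    = R && (!S || !T) || (!S || !T) && !R   (complement / identity)
    = !S || !T   (distribution)
Both reduce to !S || !T, so they are equivalent.

Yes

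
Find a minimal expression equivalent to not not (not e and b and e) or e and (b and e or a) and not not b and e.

not not (not e and b and e) or e and (b and e or a) and not not b and e
= not e and b and e or e and (b and e or a) and not not b and e   — double negation
= not e and b and e or e and (b and e or a) and b and e   — double negation
= not e and b and e or e and b and e   — absorption
= b and e   — distribution

b and e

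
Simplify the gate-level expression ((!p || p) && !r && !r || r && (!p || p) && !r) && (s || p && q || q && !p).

((!p || p) && !r && !r || r && (!p || p) && !r) && (s || p && q || q && !p)
= (!p || p) && !r && (s || p && q || q && !p)   — distribution
= !r && (s || p && q || q && !p)   — complement / identity
= !r && (s || q)   — distribution

!r && (s || q)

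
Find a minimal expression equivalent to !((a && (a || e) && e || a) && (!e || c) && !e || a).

!((a && (a || e) && e || a) && (!e || c) && !e || a)
= !((a && e || a) && (!e || c) && !e || a)   — absorption
= !((a && e || a) && !e || a)   — absorption
= !(a && !e || a)   — absorption
= !a   — absorption

!a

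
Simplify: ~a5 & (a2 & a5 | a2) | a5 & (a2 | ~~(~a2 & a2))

~a5 & (a2 & a5 | a2) | a5 & (a2 | ~~(~a2 & a2))
= ~a5 & (a2 & a5 | a2) | a5 & (a2 | ~a2 & a2)   (double negation)
= ~a5 & (a2 & a5 | a2) | a5 & a2   (complement / identity)
= ~a5 & a2 | a5 & a2   (absorption)
= (~a5 | a5) & a2   (distribution)
= a2   (complement / identity)

a2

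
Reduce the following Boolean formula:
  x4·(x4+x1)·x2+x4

x4·(x4+x1)·x2+x4
= x4·x2+x4   — absorption
= x4   — absorption

x4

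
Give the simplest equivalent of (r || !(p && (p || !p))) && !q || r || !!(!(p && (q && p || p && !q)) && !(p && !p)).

r || !p

(r || !(p && (p || !p))) && !q || r || !!(!(p && (q && p || p && !q)) && !(p && !p))
= (r || !(p && (p || !p))) && !q || r || !(p && (q && p || p && !q) || p && !p)
= (r || !p) && !q || r || !(p && (q && p || p && !q) || p && !p)
= (r || !p) && !q || r || !(p && p || p && !p)
= (r || !p) && !q || r || !p
= r || !p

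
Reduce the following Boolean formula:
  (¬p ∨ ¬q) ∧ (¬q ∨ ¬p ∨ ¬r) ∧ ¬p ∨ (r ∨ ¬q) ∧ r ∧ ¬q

(¬p ∨ ¬q) ∧ (¬q ∨ ¬p ∨ ¬r) ∧ ¬p ∨ (r ∨ ¬q) ∧ r ∧ ¬q
= (¬p ∨ ¬q) ∧ (¬q ∨ ¬p ∨ ¬r) ∧ ¬p ∨ r ∧ ¬q   [absorption]
= (¬p ∧ (¬p ∨ ¬r) ∨ ¬q) ∧ ¬p ∨ r ∧ ¬q   [distribution]
= (¬p ∨ ¬q) ∧ ¬p ∨ r ∧ ¬q   [absorption]
= ¬p ∨ r ∧ ¬q   [absorption]

¬p ∨ r ∧ ¬q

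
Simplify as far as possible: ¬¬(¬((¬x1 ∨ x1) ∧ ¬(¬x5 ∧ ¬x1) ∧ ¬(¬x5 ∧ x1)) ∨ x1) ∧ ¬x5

¬x5

¬¬(¬((¬x1 ∨ x1) ∧ ¬(¬x5 ∧ ¬x1) ∧ ¬(¬x5 ∧ x1)) ∨ x1) ∧ ¬x5
= ¬¬(¬(¬(¬x5 ∧ ¬x1) ∧ ¬(¬x5 ∧ x1)) ∨ x1) ∧ ¬x5   (complement / identity)
= ¬¬(¬x5 ∧ ¬x1 ∨ ¬x5 ∧ x1 ∨ x1) ∧ ¬x5   (De Morgan)
= ¬¬(¬x5 ∨ x1) ∧ ¬x5   (distribution)
= (¬x5 ∨ x1) ∧ ¬x5   (double negation)
= ¬x5   (absorption)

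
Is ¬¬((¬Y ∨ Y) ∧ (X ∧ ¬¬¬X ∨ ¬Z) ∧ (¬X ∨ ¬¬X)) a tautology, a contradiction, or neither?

neither

¬¬((¬Y ∨ Y) ∧ (X ∧ ¬¬¬X ∨ ¬Z) ∧ (¬X ∨ ¬¬X))
= ¬¬((¬Y ∨ Y) ∧ (X ∧ ¬X ∨ ¬Z) ∧ (¬X ∨ ¬¬X))
= ¬¬((X ∧ ¬X ∨ ¬Z) ∧ (¬X ∨ ¬¬X))
= (X ∧ ¬X ∨ ¬Z) ∧ (¬X ∨ ¬¬X)
= (X ∧ ¬X ∨ ¬Z) ∧ (¬X ∨ X)
= X ∧ ¬X ∨ ¬Z
= ¬Z
This depends on Z, so it is not a constant.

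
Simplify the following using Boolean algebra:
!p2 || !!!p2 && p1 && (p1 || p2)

!p2 || !!!p2 && p1 && (p1 || p2)
= !p2 || !!!p2 && p1   (absorption)
= !p2 || !p2 && p1   (double negation)
= !p2   (absorption)

!p2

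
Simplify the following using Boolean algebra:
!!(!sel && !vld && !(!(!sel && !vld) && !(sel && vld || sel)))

!!(!sel && !vld && !(!(!sel && !vld) && !(sel && vld || sel)))
= !!(!sel && !vld && !(!(!sel && !vld) && !sel))
= !sel && !vld && !(!(!sel && !vld) && !sel)
= !sel && !vld && (!sel && !vld || sel)
= !sel && !vld

!sel && !vld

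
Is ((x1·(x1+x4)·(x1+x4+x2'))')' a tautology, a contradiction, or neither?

((x1·(x1+x4)·(x1+x4+x2'))')'
= x1·(x1+x4)·(x1+x4+x2')   (double negation)
= x1·(x1+x4)   (absorption)
= x1   (absorption)
This depends on x1, so it is not a constant.

neither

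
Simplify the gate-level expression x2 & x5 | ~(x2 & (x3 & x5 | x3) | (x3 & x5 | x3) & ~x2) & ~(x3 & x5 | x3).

x2 & x5 | ~(x2 & (x3 & x5 | x3) | (x3 & x5 | x3) & ~x2) & ~(x3 & x5 | x3)
= x2 & x5 | ~(x3 & x5 | x3) & ~(x3 & x5 | x3)   [distribution]
= x2 & x5 | ~(x3 & x5 | x3)   [idempotence]
= x2 & x5 | ~x3   [absorption]

x2 & x5 | ~x3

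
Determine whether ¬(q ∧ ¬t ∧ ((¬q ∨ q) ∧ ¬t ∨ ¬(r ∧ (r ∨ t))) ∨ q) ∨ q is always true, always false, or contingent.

¬(q ∧ ¬t ∧ ((¬q ∨ q) ∧ ¬t ∨ ¬(r ∧ (r ∨ t))) ∨ q) ∨ q
= ¬(q ∧ ¬t ∧ (¬t ∨ ¬(r ∧ (r ∨ t))) ∨ q) ∨ q
= ¬(q ∧ ¬t ∧ (¬t ∨ ¬r) ∨ q) ∨ q
= ¬(q ∧ ¬t ∨ q) ∨ q
= ¬q ∨ q
= True

always true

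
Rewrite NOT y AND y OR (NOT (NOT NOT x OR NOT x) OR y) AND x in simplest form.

y AND x

NOT y AND y OR (NOT (NOT NOT x OR NOT x) OR y) AND x
= (NOT (NOT NOT x OR NOT x) OR y) AND x   (complement / identity)
= (NOT x AND x OR y) AND x   (De Morgan)
= y AND x   (complement / identity)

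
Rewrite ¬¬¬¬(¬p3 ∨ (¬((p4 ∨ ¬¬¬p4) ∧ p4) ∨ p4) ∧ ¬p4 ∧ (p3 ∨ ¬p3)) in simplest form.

¬¬¬¬(¬p3 ∨ (¬((p4 ∨ ¬¬¬p4) ∧ p4) ∨ p4) ∧ ¬p4 ∧ (p3 ∨ ¬p3))
= ¬¬¬¬(¬p3 ∨ (¬((p4 ∨ ¬¬¬p4) ∧ p4) ∨ p4) ∧ ¬p4)
= ¬¬¬¬(¬p3 ∨ (¬((p4 ∨ ¬p4) ∧ p4) ∨ p4) ∧ ¬p4)
= ¬¬¬¬(¬p3 ∨ (¬p4 ∨ p4) ∧ ¬p4)
= ¬¬(¬p3 ∨ (¬p4 ∨ p4) ∧ ¬p4)
= ¬¬(¬p3 ∨ ¬p4)
= ¬p3 ∨ ¬p4

¬p3 ∨ ¬p4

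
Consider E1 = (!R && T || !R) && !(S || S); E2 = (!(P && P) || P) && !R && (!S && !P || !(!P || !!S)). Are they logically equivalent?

Yes

E1: (!R && T || !R) && !(S || S)
    = (!R && T || !R) && !S   [idempotence]
    = !R && !S   [absorption]
E2: (!(P && P) || P) && !R && (!S && !P || !(!P || !!S))
    = (!(P && P) || P) && !R && (!S && !P || P && !S)   [De Morgan]
    = (!P || P) && !R && (!S && !P || P && !S)   [idempotence]
    = !R && (!S && !P || P && !S)   [complement / identity]
    = !R && !S   [distribution]
Both reduce to !R && !S, so they are equivalent.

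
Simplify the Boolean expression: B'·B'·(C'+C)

B'·B'·(C'+C)
= B'·B'
= B'

B'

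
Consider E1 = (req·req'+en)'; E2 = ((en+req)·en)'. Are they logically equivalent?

Yes

E1: (req·req'+en)'
    = en'
E2: ((en+req)·en)'
    = en'
Both reduce to en', so they are equivalent.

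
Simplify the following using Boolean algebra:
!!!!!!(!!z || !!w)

!!!!!!(!!z || !!w)
= !!!!(!!z || !!w)   (double negation)
= !!(!!z || !!w)   (double negation)
= !(!z && !w)   (De Morgan)
= z || w   (De Morgan)

z || w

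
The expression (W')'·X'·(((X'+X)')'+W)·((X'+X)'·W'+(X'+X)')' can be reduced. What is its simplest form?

W·X'

(W')'·X'·(((X'+X)')'+W)·((X'+X)'·W'+(X'+X)')'
= (W')'·X'·(((X'+X)')'+W)·((X'+X)')'   (absorption)
= W·X'·(((X'+X)')'+W)·((X'+X)')'   (double negation)
= W·X'·((X'+X)')'   (absorption)
= W·X'·(X'+X)   (double negation)
= W·X'   (complement / identity)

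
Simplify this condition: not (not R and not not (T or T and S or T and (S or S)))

R or not T

not (not R and not not (T or T and S or T and (S or S)))
= not (not R and not not (T or T and S or T and S))   — idempotence
= R or not (T or T and S or T and S)   — De Morgan
= R or not (T or T and S)   — idempotence
= R or not T   — absorption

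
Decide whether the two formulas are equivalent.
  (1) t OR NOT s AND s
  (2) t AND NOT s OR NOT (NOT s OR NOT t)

Yes

E1: t OR NOT s AND s
    = t   (complement / identity)
E2: t AND NOT s OR NOT (NOT s OR NOT t)
    = t AND NOT s OR s AND t   (De Morgan)
    = t AND (NOT s OR s)   (distribution)
    = t   (complement / identity)
Both reduce to t, so they are equivalent.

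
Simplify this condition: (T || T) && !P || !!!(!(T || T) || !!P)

(T || T) && !P || !!!(!(T || T) || !!P)
= (T || T) && !P || !(!(T || T) || !!P)   — double negation
= (T || T) && !P || (T || T) && !P   — De Morgan
= (T || T) && !P   — idempotence
= T && !P   — idempotence

T && !P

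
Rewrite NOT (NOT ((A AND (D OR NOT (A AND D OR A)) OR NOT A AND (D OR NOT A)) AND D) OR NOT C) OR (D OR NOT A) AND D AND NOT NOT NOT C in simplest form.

NOT (NOT ((A AND (D OR NOT (A AND D OR A)) OR NOT A AND (D OR NOT A)) AND D) OR NOT C) OR (D OR NOT A) AND D AND NOT NOT NOT C
= (A AND (D OR NOT (A AND D OR A)) OR NOT A AND (D OR NOT A)) AND D AND C OR (D OR NOT A) AND D AND NOT NOT NOT C   — De Morgan
= (A AND (D OR NOT A) OR NOT A AND (D OR NOT A)) AND D AND C OR (D OR NOT A) AND D AND NOT NOT NOT C   — absorption
= (A AND (D OR NOT A) OR NOT A AND (D OR NOT A)) AND D AND C OR (D OR NOT A) AND D AND NOT C   — double negation
= (D OR NOT A) AND D AND C OR (D OR NOT A) AND D AND NOT C   — distribution
= (D OR NOT A) AND D   — distribution
= D   — absorption

D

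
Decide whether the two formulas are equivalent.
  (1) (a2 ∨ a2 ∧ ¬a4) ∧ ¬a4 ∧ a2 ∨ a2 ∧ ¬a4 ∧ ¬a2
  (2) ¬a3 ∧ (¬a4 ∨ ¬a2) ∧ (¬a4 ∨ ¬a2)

No

E1: (a2 ∨ a2 ∧ ¬a4) ∧ ¬a4 ∧ a2 ∨ a2 ∧ ¬a4 ∧ ¬a2
    = a2 ∧ ¬a4 ∧ a2 ∨ a2 ∧ ¬a4 ∧ ¬a2
    = a2 ∧ ¬a4
E2: ¬a3 ∧ (¬a4 ∨ ¬a2) ∧ (¬a4 ∨ ¬a2)
    = ¬a3 ∧ (¬a4 ∨ ¬a2)
These differ: at a2=0, a3=0, a4=0, E1 = 0 but E2 = 1.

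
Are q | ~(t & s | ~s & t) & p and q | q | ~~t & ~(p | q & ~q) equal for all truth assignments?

E1: q | ~(t & s | ~s & t) & p
    = q | ~t & p   (distribution)
E2: q | q | ~~t & ~(p | q & ~q)
    = q | q | ~~t & ~p   (complement / identity)
    = q | q | t & ~p   (double negation)
    = q | t & ~p   (idempotence)
These differ: at p=1, q=0, s=0, t=0, E1 = 1 but E2 = 0.

No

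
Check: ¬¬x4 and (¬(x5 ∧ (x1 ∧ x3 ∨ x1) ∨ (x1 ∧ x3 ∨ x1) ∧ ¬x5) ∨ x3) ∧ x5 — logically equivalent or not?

No

E1: ¬¬x4
    = x4   [double negation]
E2: (¬(x5 ∧ (x1 ∧ x3 ∨ x1) ∨ (x1 ∧ x3 ∨ x1) ∧ ¬x5) ∨ x3) ∧ x5
    = (¬(x1 ∧ x3 ∨ x1) ∨ x3) ∧ x5   [distribution]
    = (¬x1 ∨ x3) ∧ x5   [absorption]
These differ: at x1=0, x3=1, x4=1, x5=0, E1 = 1 but E2 = 0.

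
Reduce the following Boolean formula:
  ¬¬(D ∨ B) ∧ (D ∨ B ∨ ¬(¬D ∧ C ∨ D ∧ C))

D ∨ B

¬¬(D ∨ B) ∧ (D ∨ B ∨ ¬(¬D ∧ C ∨ D ∧ C))
= ¬¬(D ∨ B) ∧ (D ∨ B ∨ ¬C)   [distribution]
= (D ∨ B) ∧ (D ∨ B ∨ ¬C)   [double negation]
= D ∨ B   [absorption]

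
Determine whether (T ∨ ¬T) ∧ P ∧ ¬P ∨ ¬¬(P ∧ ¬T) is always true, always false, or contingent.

(T ∨ ¬T) ∧ P ∧ ¬P ∨ ¬¬(P ∧ ¬T)
= P ∧ ¬P ∨ ¬¬(P ∧ ¬T)   [complement / identity]
= ¬¬(P ∧ ¬T)   [complement / identity]
= P ∧ ¬T   [double negation]
This depends on P, T, so it is not a constant.

contingent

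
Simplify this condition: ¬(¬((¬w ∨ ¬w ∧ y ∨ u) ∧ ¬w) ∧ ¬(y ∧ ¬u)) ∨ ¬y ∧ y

¬(¬((¬w ∨ ¬w ∧ y ∨ u) ∧ ¬w) ∧ ¬(y ∧ ¬u)) ∨ ¬y ∧ y
= ¬(¬((¬w ∨ u) ∧ ¬w) ∧ ¬(y ∧ ¬u)) ∨ ¬y ∧ y   — absorption
= ¬(¬¬w ∧ ¬(y ∧ ¬u)) ∨ ¬y ∧ y   — absorption
= ¬(¬¬w ∧ ¬(y ∧ ¬u))   — complement / identity
= ¬w ∨ y ∧ ¬u   — De Morgan

¬w ∨ y ∧ ¬u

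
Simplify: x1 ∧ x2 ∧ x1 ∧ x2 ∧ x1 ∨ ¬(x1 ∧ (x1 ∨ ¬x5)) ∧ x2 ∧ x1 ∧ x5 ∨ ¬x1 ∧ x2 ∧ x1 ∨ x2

x2

x1 ∧ x2 ∧ x1 ∧ x2 ∧ x1 ∨ ¬(x1 ∧ (x1 ∨ ¬x5)) ∧ x2 ∧ x1 ∧ x5 ∨ ¬x1 ∧ x2 ∧ x1 ∨ x2
= x1 ∧ x2 ∧ x1 ∧ x2 ∧ x1 ∨ ¬x1 ∧ x2 ∧ x1 ∧ x5 ∨ ¬x1 ∧ x2 ∧ x1 ∨ x2   — absorption
= x1 ∧ x2 ∧ x1 ∧ x2 ∧ x1 ∨ ¬x1 ∧ x2 ∧ x1 ∨ x2   — absorption
= x1 ∧ x2 ∧ x1 ∨ ¬x1 ∧ x2 ∧ x1 ∨ x2   — idempotence
= x2 ∧ x1 ∨ x2   — distribution
= x2   — absorption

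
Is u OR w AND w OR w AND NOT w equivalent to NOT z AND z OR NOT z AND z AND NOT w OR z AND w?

No

E1: u OR w AND w OR w AND NOT w
    = u OR w   — distribution
E2: NOT z AND z OR NOT z AND z AND NOT w OR z AND w
    = NOT z AND z OR z AND w   — absorption
    = z AND w   — complement / identity
These differ: at u=1, w=1, z=0, E1 = 1 but E2 = 0.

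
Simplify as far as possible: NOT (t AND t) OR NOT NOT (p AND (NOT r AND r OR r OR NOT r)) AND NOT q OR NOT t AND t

NOT t OR p AND NOT q

NOT (t AND t) OR NOT NOT (p AND (NOT r AND r OR r OR NOT r)) AND NOT q OR NOT t AND t
= NOT (t AND t) OR NOT NOT (p AND (NOT r AND r OR r OR NOT r)) AND NOT q   [complement / identity]
= NOT t OR NOT NOT (p AND (NOT r AND r OR r OR NOT r)) AND NOT q   [idempotence]
= NOT t OR NOT NOT (p AND (r OR NOT r)) AND NOT q   [complement / identity]
= NOT t OR p AND (r OR NOT r) AND NOT q   [double negation]
= NOT t OR p AND NOT q   [complement / identity]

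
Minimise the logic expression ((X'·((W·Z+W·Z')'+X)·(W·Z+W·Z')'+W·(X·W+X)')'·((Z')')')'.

((X'·((W·Z+W·Z')'+X)·(W·Z+W·Z')'+W·(X·W+X)')'·((Z')')')'
= ((X'·(W·Z+W·Z')'+W·(X·W+X)')'·((Z')')')'
= ((X'·(W·Z+W·Z')'+W·(X·W+X)')'·Z')'
= X'·(W·Z+W·Z')'+W·(X·W+X)'+Z
= X'·(W·Z+W·Z')'+W·X'+Z
= X'·W'+W·X'+Z
= X'+Z

X'+Z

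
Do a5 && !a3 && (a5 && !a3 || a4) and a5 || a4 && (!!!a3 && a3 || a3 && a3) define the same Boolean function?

E1: a5 && !a3 && (a5 && !a3 || a4)
    = a5 && !a3   (absorption)
E2: a5 || a4 && (!!!a3 && a3 || a3 && a3)
    = a5 || a4 && (!a3 && a3 || a3 && a3)   (double negation)
    = a5 || a4 && a3   (distribution)
These differ: at a3=1, a4=1, a5=1, E1 = 0 but E2 = 1.

No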